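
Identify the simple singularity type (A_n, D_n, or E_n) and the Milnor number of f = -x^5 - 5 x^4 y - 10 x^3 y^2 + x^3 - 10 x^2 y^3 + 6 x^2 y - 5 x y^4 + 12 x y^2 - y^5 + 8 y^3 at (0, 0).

Type E8, Milnor number mu = 8.

The Hessian of f at 0 has rank 0. Corank 2; j^3 = (x + 2*y)^3 is a perfect cube, so E-series; the 5-jet and mu = 8 give E_8.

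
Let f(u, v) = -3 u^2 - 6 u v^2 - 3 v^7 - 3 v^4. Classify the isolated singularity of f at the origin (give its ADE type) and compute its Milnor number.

Type A6, Milnor number mu = 6.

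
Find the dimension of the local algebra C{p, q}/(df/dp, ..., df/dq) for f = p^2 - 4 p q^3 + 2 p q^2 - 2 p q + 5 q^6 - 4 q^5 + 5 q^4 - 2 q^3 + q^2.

The Hessian of f at 0 has rank 1. Corank 1: A-series; mu = 5 gives A_5.

5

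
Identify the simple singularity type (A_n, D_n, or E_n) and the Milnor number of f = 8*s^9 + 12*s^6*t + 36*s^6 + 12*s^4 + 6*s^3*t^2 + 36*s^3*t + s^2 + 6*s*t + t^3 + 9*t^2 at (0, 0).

The Hessian of f at 0 is [[2, 6], [6, 18]] with rank 1, so corank 1. A Groebner basis of the Jacobian ideal J(f) in C{s,t} is {t^2, s + 3*t}; counting standard monomials gives mu = 2. Corank 1: A-series; mu = 2 gives A_2.

Type A2, Milnor number mu = 2.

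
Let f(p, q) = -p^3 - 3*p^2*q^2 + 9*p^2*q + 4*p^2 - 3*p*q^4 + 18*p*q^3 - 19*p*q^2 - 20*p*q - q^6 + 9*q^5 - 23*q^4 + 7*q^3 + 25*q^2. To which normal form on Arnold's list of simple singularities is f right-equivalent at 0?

A_2

The Hessian of f at 0 has rank 1. Corank 1: A-series; mu = 2 gives A_2.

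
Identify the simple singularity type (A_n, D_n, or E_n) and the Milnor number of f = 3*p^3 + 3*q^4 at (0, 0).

Type E6, Milnor number mu = 6.

The Hessian of f at 0 has rank 0. Corank 2; j^3 = 3*p^3 is a perfect cube, so E-series; the 4-jet and mu = 6 give E_6.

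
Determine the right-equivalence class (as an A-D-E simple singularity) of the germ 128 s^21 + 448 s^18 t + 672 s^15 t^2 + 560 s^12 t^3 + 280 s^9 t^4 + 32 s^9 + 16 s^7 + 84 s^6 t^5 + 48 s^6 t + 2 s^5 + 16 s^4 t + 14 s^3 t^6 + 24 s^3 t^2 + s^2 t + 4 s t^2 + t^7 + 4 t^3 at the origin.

The Hessian of f at 0 is [[0, 0], [0, 0]] with rank 0, so corank 2. A Groebner basis of the Jacobian ideal J(f) in C{s,t} is {64*s^2/1017 + s*t^3 + 5113*s*t/16272 + 3065*t^2/8136, -16*s^2/339 - 2387*s*t/10848 + t^4 - 1363*t^2/5424, s^3 - 12*s*t^2 - 16*t^3, s^2*t + 4*s*t^2 + 4*t^3}; counting standard monomials gives mu = 8. Corank 2; j^3 = t*(s + 2*t)^2 has shape L^2 M (L != M), so D-series; mu = 8 gives D_8.

D_{8}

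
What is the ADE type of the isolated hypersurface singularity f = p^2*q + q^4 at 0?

D5

The Hessian of f at 0 has rank 0. Corank 2; j^3 = p^2*q has shape L^2 M (L != M), so D-series; mu = 5 gives D_5.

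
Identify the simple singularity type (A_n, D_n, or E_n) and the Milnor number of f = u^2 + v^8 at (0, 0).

The Hessian of f at 0 is [[2, 0], [0, 0]] with rank 1, so corank 1. A Groebner basis of the Jacobian ideal J(f) in C{u,v} is {v^7, u}; counting standard monomials gives mu = 7. Corank 1: A-series; mu = 7 gives A_7.

Type A7, Milnor number mu = 7.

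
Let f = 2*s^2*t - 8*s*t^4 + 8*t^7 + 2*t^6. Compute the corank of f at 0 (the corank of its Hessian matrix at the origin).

2

Hessian at 0 has rank 0.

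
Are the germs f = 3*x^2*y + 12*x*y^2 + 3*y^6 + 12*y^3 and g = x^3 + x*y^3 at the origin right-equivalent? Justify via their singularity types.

No.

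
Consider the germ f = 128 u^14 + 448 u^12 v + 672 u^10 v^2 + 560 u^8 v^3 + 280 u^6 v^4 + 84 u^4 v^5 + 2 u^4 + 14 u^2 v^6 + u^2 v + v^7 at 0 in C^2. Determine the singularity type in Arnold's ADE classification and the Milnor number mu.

Type D8, Milnor number mu = 8.

The Hessian of f at 0 has rank 0. Corank 2; j^3 = u^2*v has shape L^2 M (L != M), so D-series; mu = 8 gives D_8.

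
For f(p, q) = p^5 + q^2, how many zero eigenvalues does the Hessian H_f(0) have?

1

Hessian at 0 has rank 1.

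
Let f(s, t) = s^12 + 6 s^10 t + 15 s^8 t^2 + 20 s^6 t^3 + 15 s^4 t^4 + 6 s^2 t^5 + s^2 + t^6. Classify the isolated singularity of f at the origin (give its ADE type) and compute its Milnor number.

Type A_5, Milnor number mu = 5.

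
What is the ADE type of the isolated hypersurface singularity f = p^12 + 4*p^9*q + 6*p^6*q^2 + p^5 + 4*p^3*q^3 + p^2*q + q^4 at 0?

The Hessian of f at 0 is [[0, 0], [0, 0]] with rank 0, so corank 2. A Groebner basis of the Jacobian ideal J(f) in C{p,q} is {p^3, p^2/4 + q^3, p*q}; counting standard monomials gives mu = 5. Corank 2; j^3 = p^2*q has shape L^2 M (L != M), so D-series; mu = 5 gives D_5.

D_5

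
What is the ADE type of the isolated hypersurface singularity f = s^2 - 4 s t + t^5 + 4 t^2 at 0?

A_4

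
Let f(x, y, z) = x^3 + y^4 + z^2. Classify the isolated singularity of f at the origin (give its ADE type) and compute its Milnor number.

Type E_{6}, Milnor number mu = 6.

The Hessian of f at 0 has rank 1. Corank 2; j^3 = x^3 is a perfect cube, so E-series; the 4-jet and mu = 6 give E_6.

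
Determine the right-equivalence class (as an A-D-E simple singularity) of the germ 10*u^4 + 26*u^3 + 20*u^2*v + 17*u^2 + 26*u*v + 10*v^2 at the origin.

A_1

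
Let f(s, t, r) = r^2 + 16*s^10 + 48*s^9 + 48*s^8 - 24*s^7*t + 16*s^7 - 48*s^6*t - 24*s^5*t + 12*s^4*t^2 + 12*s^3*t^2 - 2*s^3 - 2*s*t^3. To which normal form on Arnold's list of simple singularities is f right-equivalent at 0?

The Hessian of f at 0 has rank 1. Corank 2; j^3 = -2*s^3 is a perfect cube, so E-series; the 4-jet and mu = 7 give E_7.

E7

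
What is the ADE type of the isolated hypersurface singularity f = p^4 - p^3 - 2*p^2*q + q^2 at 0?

A2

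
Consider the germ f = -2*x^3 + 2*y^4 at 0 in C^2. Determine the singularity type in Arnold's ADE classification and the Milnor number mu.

Type E6, Milnor number mu = 6.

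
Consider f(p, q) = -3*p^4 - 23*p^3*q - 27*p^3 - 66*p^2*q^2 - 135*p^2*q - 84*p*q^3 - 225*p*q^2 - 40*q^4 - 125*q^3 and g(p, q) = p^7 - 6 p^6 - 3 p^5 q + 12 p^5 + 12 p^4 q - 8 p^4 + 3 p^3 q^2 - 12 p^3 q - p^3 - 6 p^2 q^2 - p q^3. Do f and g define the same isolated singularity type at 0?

Yes.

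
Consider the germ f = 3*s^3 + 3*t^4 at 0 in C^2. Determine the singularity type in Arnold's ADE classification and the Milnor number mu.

Type E6, Milnor number mu = 6.

The Hessian of f at 0 has rank 0. Corank 2; j^3 = 3*s^3 is a perfect cube, so E-series; the 4-jet and mu = 6 give E_6.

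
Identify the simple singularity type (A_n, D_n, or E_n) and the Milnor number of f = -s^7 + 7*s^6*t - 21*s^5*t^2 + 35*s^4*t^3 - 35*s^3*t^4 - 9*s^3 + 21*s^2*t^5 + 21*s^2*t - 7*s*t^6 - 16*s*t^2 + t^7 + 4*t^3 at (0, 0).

Type D8, Milnor number mu = 8.

The Hessian of f at 0 is [[0, 0], [0, 0]] with rank 0, so corank 2. A Groebner basis of the Jacobian ideal J(f) in C{s,t} is {2187*s*t/7 + t^6 - 1458*t^2/7, s*t^2 - 2*t^3/3, s^2 - 5*s*t/3 + 2*t^2/3}; counting standard monomials gives mu = 8. Corank 2; j^3 = -(s - t)*(3*s - 2*t)^2 has shape L^2 M (L != M), so D-series; mu = 8 gives D_8.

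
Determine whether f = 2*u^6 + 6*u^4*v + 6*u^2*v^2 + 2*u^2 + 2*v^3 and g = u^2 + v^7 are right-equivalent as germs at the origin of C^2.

No.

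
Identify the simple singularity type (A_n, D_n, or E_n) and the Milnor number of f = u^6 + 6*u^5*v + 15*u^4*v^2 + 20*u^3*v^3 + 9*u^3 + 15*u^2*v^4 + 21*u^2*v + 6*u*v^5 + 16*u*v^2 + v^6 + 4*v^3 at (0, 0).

The Hessian of f at 0 has rank 0. Corank 2; j^3 = (u + v)*(3*u + 2*v)^2 has shape L^2 M (L != M), so D-series; mu = 7 gives D_7.

Type D_{7}, Milnor number mu = 7.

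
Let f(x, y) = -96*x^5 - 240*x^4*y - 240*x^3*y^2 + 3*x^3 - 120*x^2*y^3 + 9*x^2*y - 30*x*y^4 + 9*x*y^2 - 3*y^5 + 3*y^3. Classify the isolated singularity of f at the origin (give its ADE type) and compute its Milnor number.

Type E8, Milnor number mu = 8.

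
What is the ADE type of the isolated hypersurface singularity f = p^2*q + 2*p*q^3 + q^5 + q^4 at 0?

The Hessian of f at 0 is [[0, 0], [0, 0]] with rank 0, so corank 2. A Groebner basis of the Jacobian ideal J(f) in C{p,q} is {p*q^2, p*q + q^3, p^2 - 4*p*q}; counting standard monomials gives mu = 5. Corank 2; j^3 = p^2*q has shape L^2 M (L != M), so D-series; mu = 5 gives D_5.

D_5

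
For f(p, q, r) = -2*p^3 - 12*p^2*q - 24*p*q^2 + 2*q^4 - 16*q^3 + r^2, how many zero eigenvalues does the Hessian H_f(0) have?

2

Hessian at 0 has rank 1.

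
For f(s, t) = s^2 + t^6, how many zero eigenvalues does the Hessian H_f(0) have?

Hessian at 0 has rank 1.

1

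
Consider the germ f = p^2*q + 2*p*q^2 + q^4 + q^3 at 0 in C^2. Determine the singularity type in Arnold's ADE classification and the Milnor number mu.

Type D5, Milnor number mu = 5.

The Hessian of f at 0 has rank 0. Corank 2; j^3 = q*(p + q)^2 has shape L^2 M (L != M), so D-series; mu = 5 gives D_5.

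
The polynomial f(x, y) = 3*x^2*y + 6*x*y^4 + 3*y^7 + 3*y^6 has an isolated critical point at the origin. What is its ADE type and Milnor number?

The Hessian of f at 0 is [[0, 0], [0, 0]] with rank 0, so corank 2. A Groebner basis of the Jacobian ideal J(f) in C{x,y} is {x*y + y^4, x^3, x^2*y, -x^2/6 + x*y^2}; counting standard monomials gives mu = 7. Corank 2; j^3 = 3*x^2*y has shape L^2 M (L != M), so D-series; mu = 7 gives D_7.

Type D_{7}, Milnor number mu = 7.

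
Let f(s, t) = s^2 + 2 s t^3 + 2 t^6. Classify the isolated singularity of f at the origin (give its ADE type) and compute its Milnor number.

Type A_5, Milnor number mu = 5.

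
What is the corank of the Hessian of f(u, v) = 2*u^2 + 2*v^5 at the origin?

1

The Hessian at 0 is [[4, 0], [0, 0]] of rank 1; hence corank 1.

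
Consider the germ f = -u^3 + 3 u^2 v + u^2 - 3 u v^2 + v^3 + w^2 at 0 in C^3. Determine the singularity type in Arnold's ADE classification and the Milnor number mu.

Type A2, Milnor number mu = 2.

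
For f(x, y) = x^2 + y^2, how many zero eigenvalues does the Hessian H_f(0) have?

0

The Hessian at 0 is [[2, 0], [0, 2]] of rank 2; hence corank 0.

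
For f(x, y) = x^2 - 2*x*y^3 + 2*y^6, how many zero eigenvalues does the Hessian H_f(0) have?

1

Hessian at 0 has rank 1.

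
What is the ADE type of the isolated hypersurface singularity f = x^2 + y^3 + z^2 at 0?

A2

The Hessian of f at 0 has rank 2. Corank 1: A-series; mu = 2 gives A_2.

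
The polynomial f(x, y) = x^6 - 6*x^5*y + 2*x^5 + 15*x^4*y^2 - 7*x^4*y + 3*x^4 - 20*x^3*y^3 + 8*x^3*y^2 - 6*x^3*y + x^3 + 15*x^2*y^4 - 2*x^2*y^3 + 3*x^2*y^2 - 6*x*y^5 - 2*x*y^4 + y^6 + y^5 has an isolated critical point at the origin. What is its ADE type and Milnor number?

Type E_{8}, Milnor number mu = 8.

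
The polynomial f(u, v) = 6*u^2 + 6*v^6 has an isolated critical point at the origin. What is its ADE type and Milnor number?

Type A_{5}, Milnor number mu = 5.

The Hessian of f at 0 is [[12, 0], [0, 0]] with rank 1, so corank 1. A Groebner basis of the Jacobian ideal J(f) in C{u,v} is {v^5, u}; counting standard monomials gives mu = 5. Corank 1: A-series; mu = 5 gives A_5.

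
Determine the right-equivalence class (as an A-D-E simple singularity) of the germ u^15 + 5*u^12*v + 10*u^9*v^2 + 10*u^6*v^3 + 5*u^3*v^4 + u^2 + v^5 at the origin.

A_4

The Hessian of f at 0 has rank 1. Corank 1: A-series; mu = 4 gives A_4.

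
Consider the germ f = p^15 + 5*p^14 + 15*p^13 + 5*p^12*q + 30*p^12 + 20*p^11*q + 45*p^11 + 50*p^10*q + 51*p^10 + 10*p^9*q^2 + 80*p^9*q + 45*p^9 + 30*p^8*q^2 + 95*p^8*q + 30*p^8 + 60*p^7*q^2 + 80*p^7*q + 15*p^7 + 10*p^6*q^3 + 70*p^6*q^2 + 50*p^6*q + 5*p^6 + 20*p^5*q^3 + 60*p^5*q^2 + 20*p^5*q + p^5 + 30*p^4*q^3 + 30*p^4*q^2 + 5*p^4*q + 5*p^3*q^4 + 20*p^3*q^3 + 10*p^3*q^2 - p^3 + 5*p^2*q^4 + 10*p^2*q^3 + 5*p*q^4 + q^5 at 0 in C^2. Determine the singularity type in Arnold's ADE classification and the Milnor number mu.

The Hessian of f at 0 has rank 0. Corank 2; j^3 = -p^3 is a perfect cube, so E-series; the 5-jet and mu = 8 give E_8.

Type E_8, Milnor number mu = 8.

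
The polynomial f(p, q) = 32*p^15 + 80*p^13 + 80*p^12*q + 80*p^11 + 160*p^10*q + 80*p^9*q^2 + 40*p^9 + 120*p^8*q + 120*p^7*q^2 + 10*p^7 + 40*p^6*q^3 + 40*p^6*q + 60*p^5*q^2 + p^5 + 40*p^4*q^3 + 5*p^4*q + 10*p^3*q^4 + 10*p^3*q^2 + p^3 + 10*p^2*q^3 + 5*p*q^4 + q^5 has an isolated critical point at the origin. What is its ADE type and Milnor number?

Type E_8, Milnor number mu = 8.

The Hessian of f at 0 has rank 0. Corank 2; j^3 = p^3 is a perfect cube, so E-series; the 5-jet and mu = 8 give E_8.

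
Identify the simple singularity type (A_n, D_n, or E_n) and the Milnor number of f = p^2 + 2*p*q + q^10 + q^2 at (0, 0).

Type A9, Milnor number mu = 9.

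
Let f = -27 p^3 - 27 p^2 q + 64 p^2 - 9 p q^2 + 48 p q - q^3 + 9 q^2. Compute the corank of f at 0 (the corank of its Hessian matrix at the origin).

1

The Hessian at 0 is [[128, 48], [48, 18]] of rank 1; hence corank 1.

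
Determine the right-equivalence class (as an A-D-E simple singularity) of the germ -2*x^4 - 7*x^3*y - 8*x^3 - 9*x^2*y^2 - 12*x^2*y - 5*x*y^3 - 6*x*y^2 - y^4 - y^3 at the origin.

The Hessian of f at 0 is [[0, 0], [0, 0]] with rank 0, so corank 2. A Groebner basis of the Jacobian ideal J(f) in C{x,y} is {768*x^2 + 768*x*y + y^4 + 8*y^3 + 192*y^2, x^3 + 36*x^2 + 36*x*y + y^3/2 + 9*y^2, x^2*y - 40*x^2 - 40*x*y - 2*y^3/3 - 10*y^2, 32*x^2 + x*y^2 + 32*x*y + 5*y^3/6 + 8*y^2}; counting standard monomials gives mu = 7. Corank 2; j^3 = -(2*x + y)^3 is a perfect cube, so E-series; the 4-jet and mu = 7 give E_7.

E_{7}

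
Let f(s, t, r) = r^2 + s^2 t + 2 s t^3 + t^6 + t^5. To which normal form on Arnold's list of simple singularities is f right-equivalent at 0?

The Hessian of f at 0 is [[0, 0, 0], [0, 0, 0], [0, 0, 2]] with rank 1, so corank 2. A Groebner basis of the Jacobian ideal J(f) in C{s,t,r} is {s^3, s^2*t + s^2/6 + s*t^2/6, s*t + t^3, r}; counting standard monomials gives mu = 7. Corank 2; j^3 = s^2*t has shape L^2 M (L != M), so D-series; mu = 7 gives D_7.

D7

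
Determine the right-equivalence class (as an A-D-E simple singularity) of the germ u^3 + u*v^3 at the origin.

E7

The Hessian of f at 0 is [[0, 0], [0, 0]] with rank 0, so corank 2. A Groebner basis of the Jacobian ideal J(f) in C{u,v} is {u^3, u*v^2, 3*u^2 + v^3}; counting standard monomials gives mu = 7. Corank 2; j^3 = u^3 is a perfect cube, so E-series; the 4-jet and mu = 7 give E_7.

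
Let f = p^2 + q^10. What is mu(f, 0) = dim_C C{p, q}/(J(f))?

9

The Hessian of f at 0 has rank 1. Corank 1: A-series; mu = 9 gives A_9.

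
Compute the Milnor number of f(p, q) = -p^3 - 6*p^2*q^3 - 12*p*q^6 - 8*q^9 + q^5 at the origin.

The Hessian of f at 0 is [[0, 0], [0, 0]] with rank 0, so corank 2. A Groebner basis of the Jacobian ideal J(f) in C{p,q} is {p^2/4 + p*q^3, q^4, p^3, p^2*q}; counting standard monomials gives mu = 8. Corank 2; j^3 = -p^3 is a perfect cube, so E-series; the 5-jet and mu = 8 give E_8.

8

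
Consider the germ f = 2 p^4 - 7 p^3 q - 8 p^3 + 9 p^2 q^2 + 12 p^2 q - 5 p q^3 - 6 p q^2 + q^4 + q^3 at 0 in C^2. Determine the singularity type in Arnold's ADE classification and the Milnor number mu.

Type E_{7}, Milnor number mu = 7.

The Hessian of f at 0 has rank 0. Corank 2; j^3 = -(2*p - q)^3 is a perfect cube, so E-series; the 4-jet and mu = 7 give E_7.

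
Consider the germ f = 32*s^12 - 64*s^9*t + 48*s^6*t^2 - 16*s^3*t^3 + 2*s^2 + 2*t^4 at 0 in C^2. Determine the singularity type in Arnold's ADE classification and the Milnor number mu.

Type A_{3}, Milnor number mu = 3.

The Hessian of f at 0 has rank 1. Corank 1: A-series; mu = 3 gives A_3.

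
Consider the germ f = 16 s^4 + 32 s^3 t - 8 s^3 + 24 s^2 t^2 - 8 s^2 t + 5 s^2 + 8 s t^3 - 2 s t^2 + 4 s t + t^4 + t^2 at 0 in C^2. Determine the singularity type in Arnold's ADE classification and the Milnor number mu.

The Hessian of f at 0 is [[10, 4], [4, 2]] with rank 2, so corank 0. A Groebner basis of the Jacobian ideal J(f) in C{s,t} is {s, t}; counting standard monomials gives mu = 1. Corank 0: nondegenerate Morse point, so A_1.

Type A1, Milnor number mu = 1.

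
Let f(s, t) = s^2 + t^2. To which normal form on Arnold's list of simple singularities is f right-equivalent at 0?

A_1

The Hessian of f at 0 has rank 2. Corank 0: nondegenerate Morse point, so A_1.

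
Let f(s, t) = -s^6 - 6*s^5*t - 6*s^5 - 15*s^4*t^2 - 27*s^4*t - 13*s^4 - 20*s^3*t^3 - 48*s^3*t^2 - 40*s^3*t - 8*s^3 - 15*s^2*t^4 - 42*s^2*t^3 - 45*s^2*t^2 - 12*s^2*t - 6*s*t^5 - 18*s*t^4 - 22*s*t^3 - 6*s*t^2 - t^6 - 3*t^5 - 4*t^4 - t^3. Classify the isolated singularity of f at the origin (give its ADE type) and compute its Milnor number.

Type E_{6}, Milnor number mu = 6.

The Hessian of f at 0 has rank 0. Corank 2; j^3 = -(2*s + t)^3 is a perfect cube, so E-series; the 4-jet and mu = 6 give E_6.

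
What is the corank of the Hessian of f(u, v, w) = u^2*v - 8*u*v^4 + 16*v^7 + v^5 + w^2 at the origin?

2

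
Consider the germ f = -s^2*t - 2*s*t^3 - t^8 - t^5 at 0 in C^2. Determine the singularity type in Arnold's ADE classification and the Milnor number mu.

Type D_9, Milnor number mu = 9.

The Hessian of f at 0 has rank 0. Corank 2; j^3 = -s^2*t has shape L^2 M (L != M), so D-series; mu = 9 gives D_9.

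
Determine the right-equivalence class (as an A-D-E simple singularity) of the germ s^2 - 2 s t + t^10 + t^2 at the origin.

The Hessian of f at 0 has rank 1. Corank 1: A-series; mu = 9 gives A_9.

A9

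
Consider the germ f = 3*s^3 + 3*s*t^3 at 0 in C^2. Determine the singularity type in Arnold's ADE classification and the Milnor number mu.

The Hessian of f at 0 has rank 0. Corank 2; j^3 = 3*s^3 is a perfect cube, so E-series; the 4-jet and mu = 7 give E_7.

Type E_{7}, Milnor number mu = 7.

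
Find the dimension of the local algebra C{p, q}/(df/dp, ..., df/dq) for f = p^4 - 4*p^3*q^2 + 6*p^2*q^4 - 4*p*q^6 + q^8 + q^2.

3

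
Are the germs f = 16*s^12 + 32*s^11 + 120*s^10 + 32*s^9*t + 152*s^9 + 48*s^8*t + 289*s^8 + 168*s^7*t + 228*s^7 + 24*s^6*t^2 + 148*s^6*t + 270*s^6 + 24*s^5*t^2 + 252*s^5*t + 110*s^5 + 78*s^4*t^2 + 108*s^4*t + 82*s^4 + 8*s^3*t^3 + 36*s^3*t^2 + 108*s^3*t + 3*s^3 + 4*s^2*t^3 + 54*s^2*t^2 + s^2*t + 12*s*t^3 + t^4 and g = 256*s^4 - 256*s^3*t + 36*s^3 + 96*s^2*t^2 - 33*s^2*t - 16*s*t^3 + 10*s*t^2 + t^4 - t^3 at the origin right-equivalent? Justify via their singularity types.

Yes.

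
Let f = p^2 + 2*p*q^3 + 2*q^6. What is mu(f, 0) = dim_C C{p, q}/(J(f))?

5

The Hessian of f at 0 has rank 1. Corank 1: A-series; mu = 5 gives A_5.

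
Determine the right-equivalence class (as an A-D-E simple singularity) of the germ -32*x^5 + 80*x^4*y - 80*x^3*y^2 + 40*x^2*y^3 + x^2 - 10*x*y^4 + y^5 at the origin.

The Hessian of f at 0 is [[2, 0], [0, 0]] with rank 1, so corank 1. A Groebner basis of the Jacobian ideal J(f) in C{x,y} is {y^4, x}; counting standard monomials gives mu = 4. Corank 1: A-series; mu = 4 gives A_4.

A4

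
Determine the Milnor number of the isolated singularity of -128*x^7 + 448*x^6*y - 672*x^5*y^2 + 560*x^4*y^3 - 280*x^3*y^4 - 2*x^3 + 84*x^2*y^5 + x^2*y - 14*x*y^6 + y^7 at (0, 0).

8

The Hessian of f at 0 has rank 0. Corank 2; j^3 = -x^2*(2*x - y) has shape L^2 M (L != M), so D-series; mu = 8 gives D_8.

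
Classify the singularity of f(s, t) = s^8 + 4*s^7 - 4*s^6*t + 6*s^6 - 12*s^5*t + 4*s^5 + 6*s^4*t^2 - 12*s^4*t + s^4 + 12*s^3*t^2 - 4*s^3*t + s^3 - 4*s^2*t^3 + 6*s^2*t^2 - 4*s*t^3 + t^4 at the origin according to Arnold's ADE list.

E_6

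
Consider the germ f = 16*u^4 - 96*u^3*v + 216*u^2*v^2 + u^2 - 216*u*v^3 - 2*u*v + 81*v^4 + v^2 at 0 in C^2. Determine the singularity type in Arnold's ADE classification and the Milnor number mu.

The Hessian of f at 0 is [[2, -2], [-2, 2]] with rank 1, so corank 1. A Groebner basis of the Jacobian ideal J(f) in C{u,v} is {v^3, u - v}; counting standard monomials gives mu = 3. Corank 1: A-series; mu = 3 gives A_3.

Type A_3, Milnor number mu = 3.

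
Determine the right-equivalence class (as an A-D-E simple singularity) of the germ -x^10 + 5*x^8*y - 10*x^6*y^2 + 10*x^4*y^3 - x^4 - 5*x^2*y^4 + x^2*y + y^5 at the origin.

D6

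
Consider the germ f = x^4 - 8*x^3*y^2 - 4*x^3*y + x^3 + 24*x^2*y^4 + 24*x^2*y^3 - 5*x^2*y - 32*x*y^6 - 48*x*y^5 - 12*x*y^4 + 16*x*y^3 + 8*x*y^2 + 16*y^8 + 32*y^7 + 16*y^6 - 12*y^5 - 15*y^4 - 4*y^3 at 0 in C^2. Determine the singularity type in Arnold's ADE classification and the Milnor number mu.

Type D_5, Milnor number mu = 5.

The Hessian of f at 0 has rank 0. Corank 2; j^3 = (x - 2*y)^2*(x - y) has shape L^2 M (L != M), so D-series; mu = 5 gives D_5.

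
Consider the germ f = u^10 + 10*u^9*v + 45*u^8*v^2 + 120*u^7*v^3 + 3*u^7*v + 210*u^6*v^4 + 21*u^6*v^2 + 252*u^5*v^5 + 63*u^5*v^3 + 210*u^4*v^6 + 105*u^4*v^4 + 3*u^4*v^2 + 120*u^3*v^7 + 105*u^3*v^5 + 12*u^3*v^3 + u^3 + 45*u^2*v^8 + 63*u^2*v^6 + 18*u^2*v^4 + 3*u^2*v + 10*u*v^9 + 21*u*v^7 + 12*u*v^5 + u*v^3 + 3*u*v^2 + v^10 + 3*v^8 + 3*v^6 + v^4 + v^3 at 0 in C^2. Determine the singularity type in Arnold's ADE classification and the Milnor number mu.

The Hessian of f at 0 has rank 0. Corank 2; j^3 = (u + v)^3 is a perfect cube, so E-series; the 4-jet and mu = 7 give E_7.

Type E_{7}, Milnor number mu = 7.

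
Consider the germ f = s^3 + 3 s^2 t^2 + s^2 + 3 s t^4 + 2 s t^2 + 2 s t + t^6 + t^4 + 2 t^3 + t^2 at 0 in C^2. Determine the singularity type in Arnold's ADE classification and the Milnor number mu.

Type A_{2}, Milnor number mu = 2.

The Hessian of f at 0 has rank 1. Corank 1: A-series; mu = 2 gives A_2.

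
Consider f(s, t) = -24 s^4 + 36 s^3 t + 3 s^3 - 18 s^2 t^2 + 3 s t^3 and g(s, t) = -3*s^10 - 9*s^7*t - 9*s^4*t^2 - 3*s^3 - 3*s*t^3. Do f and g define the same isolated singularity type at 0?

The Hessian of f at 0 has rank 0. Corank 2; j^3 = 3*s^3 is a perfect cube, so E-series; the 4-jet and mu = 7 give E_7. The Hessian of g at 0 has rank 0. Corank 2; j^3 = -3*s^3 is a perfect cube, so E-series; the 4-jet and mu = 7 give E_7. Both have type E_7, hence right-equivalent.

Yes.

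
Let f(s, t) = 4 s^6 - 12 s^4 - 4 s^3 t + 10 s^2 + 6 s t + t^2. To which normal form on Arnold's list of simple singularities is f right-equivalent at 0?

The Hessian of f at 0 has rank 2. Corank 0: nondegenerate Morse point, so A_1.

A_{1}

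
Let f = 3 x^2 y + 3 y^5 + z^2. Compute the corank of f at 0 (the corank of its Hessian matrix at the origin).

Hessian at 0 has rank 1.

2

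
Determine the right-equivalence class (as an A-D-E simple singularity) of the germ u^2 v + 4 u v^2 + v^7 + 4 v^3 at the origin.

The Hessian of f at 0 is [[0, 0], [0, 0]] with rank 0, so corank 2. A Groebner basis of the Jacobian ideal J(f) in C{u,v} is {u^2/7 + v^6 - 4*v^2/7, u^3 + 8*v^3, u*v + 2*v^2}; counting standard monomials gives mu = 8. Corank 2; j^3 = v*(u + 2*v)^2 has shape L^2 M (L != M), so D-series; mu = 8 gives D_8.

D8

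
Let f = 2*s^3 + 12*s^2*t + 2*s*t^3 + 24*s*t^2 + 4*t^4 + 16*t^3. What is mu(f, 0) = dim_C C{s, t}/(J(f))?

7

The Hessian of f at 0 has rank 0. Corank 2; j^3 = 2*(s + 2*t)^3 is a perfect cube, so E-series; the 4-jet and mu = 7 give E_7.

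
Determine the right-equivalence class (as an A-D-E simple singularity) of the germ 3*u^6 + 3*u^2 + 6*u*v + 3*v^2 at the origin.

A_{5}

The Hessian of f at 0 is [[6, 6], [6, 6]] with rank 1, so corank 1. A Groebner basis of the Jacobian ideal J(f) in C{u,v} is {v^5, u + v}; counting standard monomials gives mu = 5. Corank 1: A-series; mu = 5 gives A_5.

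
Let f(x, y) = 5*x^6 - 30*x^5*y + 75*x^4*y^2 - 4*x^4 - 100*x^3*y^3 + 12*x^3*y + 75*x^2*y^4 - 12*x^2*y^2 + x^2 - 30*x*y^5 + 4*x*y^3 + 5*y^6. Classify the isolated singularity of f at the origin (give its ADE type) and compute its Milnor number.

The Hessian of f at 0 has rank 1. Corank 1: A-series; mu = 5 gives A_5.

Type A5, Milnor number mu = 5.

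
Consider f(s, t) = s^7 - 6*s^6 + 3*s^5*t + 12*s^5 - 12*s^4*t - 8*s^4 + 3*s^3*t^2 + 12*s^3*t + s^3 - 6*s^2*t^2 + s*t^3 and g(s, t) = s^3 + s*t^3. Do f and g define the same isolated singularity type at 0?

The Hessian of f at 0 is [[0, 0], [0, 0]] with rank 0, so corank 2. A Groebner basis of the Jacobian ideal J(f) in C{s,t} is {3*s^2/4 + t^4 + t^3/4, s^3, s^2*t - s^2/4 - t^3/12, -s^2 + s*t^2 - t^3/3}; counting standard monomials gives mu = 7. Corank 2; j^3 = s^3 is a perfect cube, so E-series; the 4-jet and mu = 7 give E_7. The Hessian of g at 0 is [[0, 0], [0, 0]] with rank 0, so corank 2. A Groebner basis of the Jacobian ideal J(g) in C{s,t} is {s^3, s*t^2, 3*s^2 + t^3}; counting standard monomials gives mu = 7. Corank 2; j^3 = s^3 is a perfect cube, so E-series; the 4-jet and mu = 7 give E_7. Both have type E_7, hence right-equivalent.

Yes.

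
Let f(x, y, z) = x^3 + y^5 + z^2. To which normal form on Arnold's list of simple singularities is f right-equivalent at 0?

The Hessian of f at 0 is [[0, 0, 0], [0, 0, 0], [0, 0, 2]] with rank 1, so corank 2. A Groebner basis of the Jacobian ideal J(f) in C{x,y,z} is {y^4, x^2, z}; counting standard monomials gives mu = 8. Corank 2; j^3 = x^3 is a perfect cube, so E-series; the 5-jet and mu = 8 give E_8.

E_{8}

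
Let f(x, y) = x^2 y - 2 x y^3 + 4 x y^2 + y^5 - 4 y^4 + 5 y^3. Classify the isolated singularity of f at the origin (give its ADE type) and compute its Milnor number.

Type D4, Milnor number mu = 4.

The Hessian of f at 0 has rank 0. Corank 2; j^3 = y*(x^2 + 4*x*y + 5*y^2) splits into three distinct lines over C (the quadratic factor has nonzero discriminant), so D_4.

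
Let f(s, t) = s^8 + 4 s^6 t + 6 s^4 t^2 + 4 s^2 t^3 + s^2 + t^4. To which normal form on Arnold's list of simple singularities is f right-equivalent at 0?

The Hessian of f at 0 is [[2, 0], [0, 0]] with rank 1, so corank 1. A Groebner basis of the Jacobian ideal J(f) in C{s,t} is {t^3, s}; counting standard monomials gives mu = 3. Corank 1: A-series; mu = 3 gives A_3.

A_{3}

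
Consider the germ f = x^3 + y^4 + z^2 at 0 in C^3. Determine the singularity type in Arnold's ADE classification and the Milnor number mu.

Type E6, Milnor number mu = 6.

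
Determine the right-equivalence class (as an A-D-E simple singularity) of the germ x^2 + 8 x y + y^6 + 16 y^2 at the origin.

The Hessian of f at 0 has rank 1. Corank 1: A-series; mu = 5 gives A_5.

A5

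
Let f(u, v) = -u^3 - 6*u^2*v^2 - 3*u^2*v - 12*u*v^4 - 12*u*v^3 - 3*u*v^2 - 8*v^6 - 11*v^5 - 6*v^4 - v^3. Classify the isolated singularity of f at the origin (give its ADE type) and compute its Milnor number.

Type E_{8}, Milnor number mu = 8.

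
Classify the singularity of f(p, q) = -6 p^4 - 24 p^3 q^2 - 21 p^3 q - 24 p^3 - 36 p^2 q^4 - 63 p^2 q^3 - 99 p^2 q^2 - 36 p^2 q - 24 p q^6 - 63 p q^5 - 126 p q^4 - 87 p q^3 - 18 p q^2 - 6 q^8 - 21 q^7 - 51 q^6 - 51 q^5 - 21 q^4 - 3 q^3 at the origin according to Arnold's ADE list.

The Hessian of f at 0 has rank 0. Corank 2; j^3 = -3*(2*p + q)^3 is a perfect cube, so E-series; the 4-jet and mu = 7 give E_7.

E_{7}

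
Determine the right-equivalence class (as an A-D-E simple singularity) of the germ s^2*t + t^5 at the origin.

D_6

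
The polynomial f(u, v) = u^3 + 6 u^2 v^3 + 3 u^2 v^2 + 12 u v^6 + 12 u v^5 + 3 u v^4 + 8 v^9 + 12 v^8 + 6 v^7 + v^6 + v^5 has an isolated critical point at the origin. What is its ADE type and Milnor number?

The Hessian of f at 0 is [[0, 0], [0, 0]] with rank 0, so corank 2. A Groebner basis of the Jacobian ideal J(f) in C{u,v} is {u^2/4 + u*v^3 + u*v^2/2, v^4, u^3, u^2*v - u^2/2 - u*v^2}; counting standard monomials gives mu = 8. Corank 2; j^3 = u^3 is a perfect cube, so E-series; the 5-jet and mu = 8 give E_8.

Type E_{8}, Milnor number mu = 8.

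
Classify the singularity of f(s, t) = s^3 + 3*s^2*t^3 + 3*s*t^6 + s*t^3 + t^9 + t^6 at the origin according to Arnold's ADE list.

E7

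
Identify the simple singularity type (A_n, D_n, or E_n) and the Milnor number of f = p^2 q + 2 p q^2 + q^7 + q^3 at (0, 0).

Type D_8, Milnor number mu = 8.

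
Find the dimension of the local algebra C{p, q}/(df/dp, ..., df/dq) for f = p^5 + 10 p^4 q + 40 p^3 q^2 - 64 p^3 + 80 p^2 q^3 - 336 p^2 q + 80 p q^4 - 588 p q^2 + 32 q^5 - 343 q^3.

8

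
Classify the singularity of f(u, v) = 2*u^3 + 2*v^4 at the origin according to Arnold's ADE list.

The Hessian of f at 0 is [[0, 0], [0, 0]] with rank 0, so corank 2. A Groebner basis of the Jacobian ideal J(f) in C{u,v} is {v^3, u^2}; counting standard monomials gives mu = 6. Corank 2; j^3 = 2*u^3 is a perfect cube, so E-series; the 4-jet and mu = 6 give E_6.

E_6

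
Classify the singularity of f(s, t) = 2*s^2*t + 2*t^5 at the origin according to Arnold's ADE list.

D_6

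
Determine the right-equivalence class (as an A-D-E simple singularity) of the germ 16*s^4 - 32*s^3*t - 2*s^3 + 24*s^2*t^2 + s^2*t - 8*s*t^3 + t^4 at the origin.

D_{5}

The Hessian of f at 0 has rank 0. Corank 2; j^3 = -s^2*(2*s - t) has shape L^2 M (L != M), so D-series; mu = 5 gives D_5.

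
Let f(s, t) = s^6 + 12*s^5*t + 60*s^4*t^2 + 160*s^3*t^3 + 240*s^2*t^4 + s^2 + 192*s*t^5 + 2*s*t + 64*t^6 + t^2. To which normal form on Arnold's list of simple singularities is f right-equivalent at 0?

The Hessian of f at 0 has rank 1. Corank 1: A-series; mu = 5 gives A_5.

A_{5}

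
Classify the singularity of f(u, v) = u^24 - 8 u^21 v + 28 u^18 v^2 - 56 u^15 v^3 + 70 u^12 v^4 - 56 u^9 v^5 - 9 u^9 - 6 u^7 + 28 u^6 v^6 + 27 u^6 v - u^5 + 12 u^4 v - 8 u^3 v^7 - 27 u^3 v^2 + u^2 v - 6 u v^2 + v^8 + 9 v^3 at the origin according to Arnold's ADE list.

D9

The Hessian of f at 0 is [[0, 0], [0, 0]] with rank 0, so corank 2. A Groebner basis of the Jacobian ideal J(f) in C{u,v} is {u^2*v^2 - 8*u^2*v/177147 - u^2/27 + 16*u*v^2/59049 + u*v/3 - 8*v^3/19683 - 2*v^2/3, -16*u^2*v/531441 - 2*u^2/81 + u*v^3 + 32*u*v^2/177147 + 5*u*v/27 - 16*v^3/59049 - v^2/3, -8*u^2*v/531441 - u^2/81 + 16*u*v^2/177147 + 7*u*v/81 + v^4 - 8*v^3/59049 - 4*v^2/27, u^3 - 9*u^2*v + 27*u*v^2 - 27*v^3}; counting standard monomials gives mu = 9. Corank 2; j^3 = v*(u - 3*v)^2 has shape L^2 M (L != M), so D-series; mu = 9 gives D_9.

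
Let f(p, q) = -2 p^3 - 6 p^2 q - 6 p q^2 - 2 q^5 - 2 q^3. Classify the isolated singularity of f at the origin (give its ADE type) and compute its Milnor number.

Type E8, Milnor number mu = 8.

The Hessian of f at 0 has rank 0. Corank 2; j^3 = -2*(p + q)^3 is a perfect cube, so E-series; the 5-jet and mu = 8 give E_8.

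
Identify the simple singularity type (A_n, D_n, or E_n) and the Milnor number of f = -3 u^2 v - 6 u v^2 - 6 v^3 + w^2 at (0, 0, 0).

Type D4, Milnor number mu = 4.

The Hessian of f at 0 is [[0, 0, 0], [0, 0, 0], [0, 0, 2]] with rank 1, so corank 2. A Groebner basis of the Jacobian ideal J(f) in C{u,v,w} is {v^3, u^2 + 2*v^2, u*v + v^2, w}; counting standard monomials gives mu = 4. Corank 2; j^3 = -3*v*(u^2 + 2*u*v + 2*v^2) splits into three distinct lines over C (the quadratic factor has nonzero discriminant), so D_4.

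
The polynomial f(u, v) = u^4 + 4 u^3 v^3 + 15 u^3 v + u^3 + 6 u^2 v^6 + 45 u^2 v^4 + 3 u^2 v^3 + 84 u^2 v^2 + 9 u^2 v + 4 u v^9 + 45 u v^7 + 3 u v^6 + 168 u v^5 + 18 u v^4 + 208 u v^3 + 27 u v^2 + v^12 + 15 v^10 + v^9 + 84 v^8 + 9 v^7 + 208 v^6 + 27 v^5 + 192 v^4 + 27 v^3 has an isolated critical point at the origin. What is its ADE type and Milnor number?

Type E_7, Milnor number mu = 7.

The Hessian of f at 0 is [[0, 0], [0, 0]] with rank 0, so corank 2. A Groebner basis of the Jacobian ideal J(f) in C{u,v} is {3*u^2 + 18*u*v + v^4 + v^3 + 27*v^2, u^3 + 63*u^2 + 378*u*v + 48*v^3 + 567*v^2, u^2*v - 13*u^2 - 78*u*v - 40*v^3/3 - 117*v^2, 2*u^2 + u*v^2 + 12*u*v + 11*v^3/3 + 18*v^2}; counting standard monomials gives mu = 7. Corank 2; j^3 = (u + 3*v)^3 is a perfect cube, so E-series; the 4-jet and mu = 7 give E_7.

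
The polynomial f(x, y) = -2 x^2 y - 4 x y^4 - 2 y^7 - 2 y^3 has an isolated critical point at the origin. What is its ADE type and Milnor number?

Type D4, Milnor number mu = 4.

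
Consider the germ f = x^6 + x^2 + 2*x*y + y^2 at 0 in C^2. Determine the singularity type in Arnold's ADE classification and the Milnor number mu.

Type A_5, Milnor number mu = 5.

The Hessian of f at 0 is [[2, 2], [2, 2]] with rank 1, so corank 1. A Groebner basis of the Jacobian ideal J(f) in C{x,y} is {y^5, x + y}; counting standard monomials gives mu = 5. Corank 1: A-series; mu = 5 gives A_5.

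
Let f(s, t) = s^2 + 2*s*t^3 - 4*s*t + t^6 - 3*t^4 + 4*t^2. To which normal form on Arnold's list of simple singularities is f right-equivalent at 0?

The Hessian of f at 0 has rank 1. Corank 1: A-series; mu = 3 gives A_3.

A_{3}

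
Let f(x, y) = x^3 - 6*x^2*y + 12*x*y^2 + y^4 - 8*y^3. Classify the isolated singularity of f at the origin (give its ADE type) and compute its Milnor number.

Type E6, Milnor number mu = 6.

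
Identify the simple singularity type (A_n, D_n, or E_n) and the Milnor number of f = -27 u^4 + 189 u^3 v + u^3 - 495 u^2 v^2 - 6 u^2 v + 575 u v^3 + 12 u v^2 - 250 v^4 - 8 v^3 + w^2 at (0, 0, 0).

Type E_{7}, Milnor number mu = 7.

The Hessian of f at 0 is [[0, 0, 0], [0, 0, 0], [0, 0, 2]] with rank 1, so corank 2. A Groebner basis of the Jacobian ideal J(f) in C{u,v,w} is {u^2/3 - 4*u*v/3 + v^4 - v^3/9 + 4*v^2/3, u^3 - 22*u^2/3 + 88*u*v/3 - 50*v^3/9 - 88*v^2/3, u^2*v - 23*u^2/9 + 92*u*v/9 - 85*v^3/27 - 92*v^2/9, -2*u^2/3 + u*v^2 + 8*u*v/3 - 16*v^3/9 - 8*v^2/3, w}; counting standard monomials gives mu = 7. Corank 2; j^3 = (u - 2*v)^3 is a perfect cube, so E-series; the 4-jet and mu = 7 give E_7.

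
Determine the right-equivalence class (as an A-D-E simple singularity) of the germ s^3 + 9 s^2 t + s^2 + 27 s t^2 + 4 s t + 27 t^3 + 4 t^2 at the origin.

A_{2}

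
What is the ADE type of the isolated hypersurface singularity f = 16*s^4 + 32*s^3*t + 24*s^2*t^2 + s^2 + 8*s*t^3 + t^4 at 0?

The Hessian of f at 0 has rank 1. Corank 1: A-series; mu = 3 gives A_3.

A3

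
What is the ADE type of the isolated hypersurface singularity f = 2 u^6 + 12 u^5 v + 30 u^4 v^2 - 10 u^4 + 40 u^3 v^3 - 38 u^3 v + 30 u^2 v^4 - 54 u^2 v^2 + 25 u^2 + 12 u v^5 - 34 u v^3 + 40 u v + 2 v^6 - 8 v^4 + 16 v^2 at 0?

A_{5}

The Hessian of f at 0 has rank 1. Corank 1: A-series; mu = 5 gives A_5.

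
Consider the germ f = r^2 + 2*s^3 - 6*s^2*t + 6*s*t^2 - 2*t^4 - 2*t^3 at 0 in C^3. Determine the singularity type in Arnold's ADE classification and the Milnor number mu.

Type E_6, Milnor number mu = 6.

The Hessian of f at 0 has rank 1. Corank 2; j^3 = 2*(s - t)^3 is a perfect cube, so E-series; the 4-jet and mu = 6 give E_6.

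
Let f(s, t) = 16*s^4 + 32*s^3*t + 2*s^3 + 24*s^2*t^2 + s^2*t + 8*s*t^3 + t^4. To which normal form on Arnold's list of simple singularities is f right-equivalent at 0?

D_{5}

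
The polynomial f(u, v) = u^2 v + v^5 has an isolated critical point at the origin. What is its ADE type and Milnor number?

Type D_{6}, Milnor number mu = 6.

The Hessian of f at 0 has rank 0. Corank 2; j^3 = u^2*v has shape L^2 M (L != M), so D-series; mu = 6 gives D_6.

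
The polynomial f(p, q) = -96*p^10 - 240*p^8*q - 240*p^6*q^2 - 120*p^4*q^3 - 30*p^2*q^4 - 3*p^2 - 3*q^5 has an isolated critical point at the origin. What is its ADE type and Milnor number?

Type A_4, Milnor number mu = 4.

The Hessian of f at 0 is [[-6, 0], [0, 0]] with rank 1, so corank 1. A Groebner basis of the Jacobian ideal J(f) in C{p,q} is {q^4, p}; counting standard monomials gives mu = 4. Corank 1: A-series; mu = 4 gives A_4.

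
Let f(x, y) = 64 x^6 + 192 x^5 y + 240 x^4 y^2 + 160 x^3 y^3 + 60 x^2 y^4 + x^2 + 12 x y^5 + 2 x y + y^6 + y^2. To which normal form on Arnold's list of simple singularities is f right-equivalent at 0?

The Hessian of f at 0 is [[2, 2], [2, 2]] with rank 1, so corank 1. A Groebner basis of the Jacobian ideal J(f) in C{x,y} is {y^5, x + y}; counting standard monomials gives mu = 5. Corank 1: A-series; mu = 5 gives A_5.

A_{5}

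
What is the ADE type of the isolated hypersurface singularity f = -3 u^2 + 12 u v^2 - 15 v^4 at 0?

The Hessian of f at 0 has rank 1. Corank 1: A-series; mu = 3 gives A_3.

A_{3}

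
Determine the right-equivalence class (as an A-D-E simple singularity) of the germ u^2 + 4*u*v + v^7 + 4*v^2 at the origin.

A_6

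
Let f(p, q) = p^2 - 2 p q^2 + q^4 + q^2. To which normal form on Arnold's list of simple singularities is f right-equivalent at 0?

A_1

The Hessian of f at 0 has rank 2. Corank 0: nondegenerate Morse point, so A_1.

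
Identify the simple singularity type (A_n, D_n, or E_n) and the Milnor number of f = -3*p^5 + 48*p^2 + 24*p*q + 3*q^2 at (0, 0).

Type A_4, Milnor number mu = 4.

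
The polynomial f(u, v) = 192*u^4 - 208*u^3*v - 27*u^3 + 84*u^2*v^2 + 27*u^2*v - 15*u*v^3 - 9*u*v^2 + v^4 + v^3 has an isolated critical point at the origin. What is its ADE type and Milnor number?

Type E_7, Milnor number mu = 7.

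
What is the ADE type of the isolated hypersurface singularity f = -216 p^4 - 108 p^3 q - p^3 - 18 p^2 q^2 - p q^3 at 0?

E_7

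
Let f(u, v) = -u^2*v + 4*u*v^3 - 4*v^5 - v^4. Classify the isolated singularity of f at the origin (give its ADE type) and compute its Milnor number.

Type D_5, Milnor number mu = 5.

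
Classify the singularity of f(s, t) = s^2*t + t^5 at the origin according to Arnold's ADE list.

The Hessian of f at 0 has rank 0. Corank 2; j^3 = s^2*t has shape L^2 M (L != M), so D-series; mu = 6 gives D_6.

D_6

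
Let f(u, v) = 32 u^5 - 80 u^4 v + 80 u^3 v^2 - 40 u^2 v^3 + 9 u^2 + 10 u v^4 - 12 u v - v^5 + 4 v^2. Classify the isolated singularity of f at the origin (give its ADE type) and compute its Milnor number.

Type A_4, Milnor number mu = 4.

The Hessian of f at 0 has rank 1. Corank 1: A-series; mu = 4 gives A_4.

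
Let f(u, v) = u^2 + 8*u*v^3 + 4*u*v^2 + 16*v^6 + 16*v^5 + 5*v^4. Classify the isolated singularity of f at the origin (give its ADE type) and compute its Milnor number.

Type A3, Milnor number mu = 3.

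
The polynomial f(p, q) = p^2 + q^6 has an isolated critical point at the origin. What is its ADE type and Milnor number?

The Hessian of f at 0 has rank 1. Corank 1: A-series; mu = 5 gives A_5.

Type A5, Milnor number mu = 5.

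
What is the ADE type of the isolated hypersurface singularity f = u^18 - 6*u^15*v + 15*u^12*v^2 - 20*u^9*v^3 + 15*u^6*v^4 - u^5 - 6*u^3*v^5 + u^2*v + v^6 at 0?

D_{7}

The Hessian of f at 0 has rank 0. Corank 2; j^3 = u^2*v has shape L^2 M (L != M), so D-series; mu = 7 gives D_7.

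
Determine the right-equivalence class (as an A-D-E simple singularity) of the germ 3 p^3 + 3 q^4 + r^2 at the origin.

E_6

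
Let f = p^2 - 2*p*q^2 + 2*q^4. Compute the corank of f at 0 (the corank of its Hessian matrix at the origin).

1

Hessian at 0 has rank 1.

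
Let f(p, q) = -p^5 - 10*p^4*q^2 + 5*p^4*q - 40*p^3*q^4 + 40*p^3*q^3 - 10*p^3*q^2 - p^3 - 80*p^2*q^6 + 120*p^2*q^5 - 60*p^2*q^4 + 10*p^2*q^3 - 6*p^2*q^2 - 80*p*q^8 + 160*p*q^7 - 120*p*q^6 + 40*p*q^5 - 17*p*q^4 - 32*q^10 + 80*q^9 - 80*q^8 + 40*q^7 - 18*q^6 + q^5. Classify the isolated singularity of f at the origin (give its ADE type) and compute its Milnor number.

Type E_8, Milnor number mu = 8.

The Hessian of f at 0 has rank 0. Corank 2; j^3 = -p^3 is a perfect cube, so E-series; the 5-jet and mu = 8 give E_8.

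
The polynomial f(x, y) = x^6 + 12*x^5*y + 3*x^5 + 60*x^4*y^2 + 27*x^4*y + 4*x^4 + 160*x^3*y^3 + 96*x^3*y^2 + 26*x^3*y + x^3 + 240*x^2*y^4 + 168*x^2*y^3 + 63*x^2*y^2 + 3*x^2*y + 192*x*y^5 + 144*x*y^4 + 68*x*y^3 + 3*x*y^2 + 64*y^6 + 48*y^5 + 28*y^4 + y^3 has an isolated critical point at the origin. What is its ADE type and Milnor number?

The Hessian of f at 0 has rank 0. Corank 2; j^3 = (x + y)^3 is a perfect cube, so E-series; the 4-jet and mu = 6 give E_6.

Type E_6, Milnor number mu = 6.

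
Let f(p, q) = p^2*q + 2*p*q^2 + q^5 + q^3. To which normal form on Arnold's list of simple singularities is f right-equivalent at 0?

D_{6}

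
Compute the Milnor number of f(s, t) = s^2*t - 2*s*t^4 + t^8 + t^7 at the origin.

9

The Hessian of f at 0 is [[0, 0], [0, 0]] with rank 0, so corank 2. A Groebner basis of the Jacobian ideal J(f) in C{s,t} is {s^2*t^2, -8*s^2*t - s^2 + s*t^3, -s*t + t^4, s^3}; counting standard monomials gives mu = 9. Corank 2; j^3 = s^2*t has shape L^2 M (L != M), so D-series; mu = 9 gives D_9.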